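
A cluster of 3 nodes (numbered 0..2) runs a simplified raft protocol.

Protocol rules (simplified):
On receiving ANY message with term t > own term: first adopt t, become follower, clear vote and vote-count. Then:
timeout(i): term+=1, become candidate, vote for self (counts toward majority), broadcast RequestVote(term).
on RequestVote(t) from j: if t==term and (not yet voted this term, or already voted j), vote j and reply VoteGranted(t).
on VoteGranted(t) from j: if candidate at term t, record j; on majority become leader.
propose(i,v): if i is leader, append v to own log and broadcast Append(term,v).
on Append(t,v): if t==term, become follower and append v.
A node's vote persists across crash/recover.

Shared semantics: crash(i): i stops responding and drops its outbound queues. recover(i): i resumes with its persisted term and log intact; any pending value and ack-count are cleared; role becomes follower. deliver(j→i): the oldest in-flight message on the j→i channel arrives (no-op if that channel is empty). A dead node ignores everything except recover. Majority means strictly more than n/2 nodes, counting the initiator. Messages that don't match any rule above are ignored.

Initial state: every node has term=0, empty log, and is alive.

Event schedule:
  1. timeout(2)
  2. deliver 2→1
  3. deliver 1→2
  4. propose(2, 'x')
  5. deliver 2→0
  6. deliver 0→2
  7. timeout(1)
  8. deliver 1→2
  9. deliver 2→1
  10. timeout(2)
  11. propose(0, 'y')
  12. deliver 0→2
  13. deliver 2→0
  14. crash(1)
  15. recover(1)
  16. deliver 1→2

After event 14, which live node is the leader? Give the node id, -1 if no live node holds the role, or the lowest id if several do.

-1

[1] timeout(2) → N2(cand t1 [-])
[2] deliver 2→1 → N1(foll t1 [-])
[3] deliver 1→2 → N2(lead t1 [-])
[4] propose(2,'x') → N2(lead t1 [x])
[5] deliver 2→0 → N0(foll t1 [-])
[6] deliver 0→2 → ∅
[7] timeout(1) → N1(cand t2 [-])
[8] deliver 1→2 → N2(foll t2 [x])
[9] deliver 2→1 → ∅
[10] timeout(2) → N2(cand t3 [x])
[11] propose(0,'y') → ∅
[12] deliver 0→2 → ∅
[13] deliver 2→0 → N0(foll t1 [x])
[14] crash(1) → N1(✗cand t2 [-])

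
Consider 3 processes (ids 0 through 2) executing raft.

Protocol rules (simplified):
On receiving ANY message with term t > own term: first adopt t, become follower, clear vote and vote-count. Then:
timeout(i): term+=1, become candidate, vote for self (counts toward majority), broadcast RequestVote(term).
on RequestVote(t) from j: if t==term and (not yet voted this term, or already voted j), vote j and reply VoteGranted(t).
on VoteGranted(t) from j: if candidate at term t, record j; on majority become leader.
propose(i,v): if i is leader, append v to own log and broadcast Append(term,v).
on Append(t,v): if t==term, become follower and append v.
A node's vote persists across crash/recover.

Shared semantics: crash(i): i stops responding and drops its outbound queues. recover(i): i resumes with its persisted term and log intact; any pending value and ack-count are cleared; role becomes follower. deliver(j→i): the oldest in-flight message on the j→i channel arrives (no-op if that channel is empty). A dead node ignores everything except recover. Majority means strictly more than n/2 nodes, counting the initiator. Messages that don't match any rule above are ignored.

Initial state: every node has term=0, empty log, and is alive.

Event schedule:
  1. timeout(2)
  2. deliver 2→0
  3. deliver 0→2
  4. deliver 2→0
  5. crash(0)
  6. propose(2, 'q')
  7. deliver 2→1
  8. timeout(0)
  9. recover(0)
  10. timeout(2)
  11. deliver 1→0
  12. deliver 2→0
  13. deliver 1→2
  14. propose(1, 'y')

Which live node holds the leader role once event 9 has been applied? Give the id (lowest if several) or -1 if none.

2

step 1 timeout(2): 2={cand,t=1,log=-}
step 2 deliver 2→0: 0={foll,t=1,log=-}
step 3 deliver 0→2: 2={lead,t=1,log=-}
step 4 deliver 2→0: —
step 5 crash(0): 0={✗foll,t=1,log=-}
step 6 propose(2,'q'): 2={lead,t=1,log=q}
step 7 deliver 2→1: 1={foll,t=1,log=-}
step 8 timeout(0): —
step 9 recover(0): 0={foll,t=1,log=-}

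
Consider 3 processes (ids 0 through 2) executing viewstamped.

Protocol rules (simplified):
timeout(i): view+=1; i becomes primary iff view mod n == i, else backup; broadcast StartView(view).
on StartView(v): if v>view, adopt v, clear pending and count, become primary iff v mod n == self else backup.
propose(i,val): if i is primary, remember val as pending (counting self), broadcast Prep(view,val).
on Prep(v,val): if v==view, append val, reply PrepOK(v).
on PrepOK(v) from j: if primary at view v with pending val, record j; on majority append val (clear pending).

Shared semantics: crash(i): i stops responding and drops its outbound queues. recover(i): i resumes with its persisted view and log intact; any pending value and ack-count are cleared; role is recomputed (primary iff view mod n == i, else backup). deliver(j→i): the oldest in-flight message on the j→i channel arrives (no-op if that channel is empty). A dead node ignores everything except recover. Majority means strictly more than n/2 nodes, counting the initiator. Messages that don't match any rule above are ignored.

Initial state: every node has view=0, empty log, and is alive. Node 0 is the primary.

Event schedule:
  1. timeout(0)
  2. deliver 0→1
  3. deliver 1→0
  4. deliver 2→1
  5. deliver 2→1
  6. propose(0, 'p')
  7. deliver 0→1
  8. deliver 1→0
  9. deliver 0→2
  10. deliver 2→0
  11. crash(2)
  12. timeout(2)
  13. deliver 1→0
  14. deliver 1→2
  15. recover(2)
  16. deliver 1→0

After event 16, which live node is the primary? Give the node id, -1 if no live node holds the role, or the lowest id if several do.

1

step 1 timeout(0): 0={back,v=1,log=-}
step 2 deliver 0→1: 1={prim,v=1,log=-}
step 3 deliver 1→0: —
step 4 deliver 2→1: —
step 5 deliver 2→1: —
step 6 propose(0,'p'): —
step 7 deliver 0→1: —
step 8 deliver 1→0: —
step 9 deliver 0→2: 2={back,v=1,log=-}
step 10 deliver 2→0: —
step 11 crash(2): 2={✗back,v=1,log=-}
step 12 timeout(2): —
step 13 deliver 1→0: —
step 14 deliver 1→2: —
step 15 recover(2): 2={back,v=1,log=-}
step 16 deliver 1→0: —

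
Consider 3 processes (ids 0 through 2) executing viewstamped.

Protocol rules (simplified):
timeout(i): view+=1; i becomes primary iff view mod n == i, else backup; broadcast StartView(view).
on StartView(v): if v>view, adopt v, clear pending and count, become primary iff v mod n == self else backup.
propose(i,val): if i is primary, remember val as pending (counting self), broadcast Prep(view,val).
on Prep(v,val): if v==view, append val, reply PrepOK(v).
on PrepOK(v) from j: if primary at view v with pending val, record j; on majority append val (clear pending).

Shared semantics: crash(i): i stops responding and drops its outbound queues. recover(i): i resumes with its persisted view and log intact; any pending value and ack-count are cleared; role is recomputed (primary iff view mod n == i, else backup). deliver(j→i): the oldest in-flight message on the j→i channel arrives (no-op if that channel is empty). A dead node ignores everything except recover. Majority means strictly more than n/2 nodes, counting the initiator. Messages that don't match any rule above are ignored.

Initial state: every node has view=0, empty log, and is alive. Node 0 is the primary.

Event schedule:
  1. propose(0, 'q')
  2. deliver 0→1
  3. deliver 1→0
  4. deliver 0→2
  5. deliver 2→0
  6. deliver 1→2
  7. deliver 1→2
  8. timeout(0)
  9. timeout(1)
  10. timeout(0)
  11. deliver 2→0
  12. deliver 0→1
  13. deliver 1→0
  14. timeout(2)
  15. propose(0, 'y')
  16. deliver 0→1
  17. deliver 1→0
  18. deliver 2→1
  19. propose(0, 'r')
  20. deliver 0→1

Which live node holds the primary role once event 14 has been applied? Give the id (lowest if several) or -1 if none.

1

after 1 — propose(0,'q'): ·
after 2 — deliver 0→1: n1:back/v0/[q]
after 3 — deliver 1→0: n0:prim/v0/[q]
after 4 — deliver 0→2: n2:back/v0/[q]
after 5 — deliver 2→0: ·
after 6 — deliver 1→2: ·
after 7 — deliver 1→2: ·
after 8 — timeout(0): n0:back/v1/[q]
after 9 — timeout(1): n1:prim/v1/[q]
after 10 — timeout(0): n0:back/v2/[q]
after 11 — deliver 2→0: ·
after 12 — deliver 0→1: ·
after 13 — deliver 1→0: ·
after 14 — timeout(2): n2:back/v1/[q]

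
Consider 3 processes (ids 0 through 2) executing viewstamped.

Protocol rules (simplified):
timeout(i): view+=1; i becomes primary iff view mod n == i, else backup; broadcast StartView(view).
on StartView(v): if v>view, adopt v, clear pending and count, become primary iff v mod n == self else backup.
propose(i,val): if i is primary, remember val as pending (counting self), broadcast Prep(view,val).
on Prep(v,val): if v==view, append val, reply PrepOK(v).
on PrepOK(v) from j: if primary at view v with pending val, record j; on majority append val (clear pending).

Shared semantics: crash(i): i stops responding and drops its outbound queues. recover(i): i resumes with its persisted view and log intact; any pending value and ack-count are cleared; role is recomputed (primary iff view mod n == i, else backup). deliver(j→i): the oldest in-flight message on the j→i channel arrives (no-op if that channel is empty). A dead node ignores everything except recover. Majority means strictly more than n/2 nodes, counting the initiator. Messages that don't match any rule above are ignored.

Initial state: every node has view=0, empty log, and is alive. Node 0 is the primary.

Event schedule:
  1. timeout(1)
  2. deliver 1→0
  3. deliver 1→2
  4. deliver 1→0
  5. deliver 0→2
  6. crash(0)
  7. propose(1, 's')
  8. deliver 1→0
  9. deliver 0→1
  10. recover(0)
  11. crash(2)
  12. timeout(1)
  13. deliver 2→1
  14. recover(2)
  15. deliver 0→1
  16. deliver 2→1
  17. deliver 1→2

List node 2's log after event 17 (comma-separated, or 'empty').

1. timeout(1):  <1:prim v1 ->
2. deliver 1→0:  <0:back v1 ->
3. deliver 1→2:  <2:back v1 ->
4. deliver 1→0:  nop
5. deliver 0→2:  nop
6. crash(0):  <0:✗back v1 ->
7. propose(1,'s'):  nop
8. deliver 1→0:  nop
9. deliver 0→1:  nop
10. recover(0):  <0:back v1 ->
11. crash(2):  <2:✗back v1 ->
12. timeout(1):  <1:back v2 ->
13. deliver 2→1:  nop
14. recover(2):  <2:back v1 ->
15. deliver 0→1:  nop
16. deliver 2→1:  nop
17. deliver 1→2:  <2:back v1 s>

s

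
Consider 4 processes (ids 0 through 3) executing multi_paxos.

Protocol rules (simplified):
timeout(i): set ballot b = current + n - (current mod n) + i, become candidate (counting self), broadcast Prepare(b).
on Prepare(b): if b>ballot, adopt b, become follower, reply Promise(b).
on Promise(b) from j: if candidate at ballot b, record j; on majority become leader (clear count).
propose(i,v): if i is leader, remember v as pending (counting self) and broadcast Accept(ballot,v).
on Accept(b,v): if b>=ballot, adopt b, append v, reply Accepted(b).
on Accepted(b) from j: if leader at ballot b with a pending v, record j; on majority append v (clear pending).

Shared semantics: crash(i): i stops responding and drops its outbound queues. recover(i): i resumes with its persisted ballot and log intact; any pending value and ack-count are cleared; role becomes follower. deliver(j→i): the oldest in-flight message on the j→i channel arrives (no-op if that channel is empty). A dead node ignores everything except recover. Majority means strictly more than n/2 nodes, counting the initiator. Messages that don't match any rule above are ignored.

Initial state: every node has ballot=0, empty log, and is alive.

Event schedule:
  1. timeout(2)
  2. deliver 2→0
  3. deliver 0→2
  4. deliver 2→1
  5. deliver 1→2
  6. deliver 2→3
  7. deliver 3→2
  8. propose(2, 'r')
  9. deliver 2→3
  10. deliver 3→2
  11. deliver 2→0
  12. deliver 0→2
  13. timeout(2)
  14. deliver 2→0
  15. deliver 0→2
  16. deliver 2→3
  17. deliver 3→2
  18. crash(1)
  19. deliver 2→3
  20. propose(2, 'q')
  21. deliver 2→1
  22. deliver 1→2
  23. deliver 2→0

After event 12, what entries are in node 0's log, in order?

step 1 timeout(2): 2={cand,b=6,log=-}
step 2 deliver 2→0: 0={foll,b=6,log=-}
step 3 deliver 0→2: —
step 4 deliver 2→1: 1={foll,b=6,log=-}
step 5 deliver 1→2: 2={lead,b=6,log=-}
step 6 deliver 2→3: 3={foll,b=6,log=-}
step 7 deliver 3→2: —
step 8 propose(2,'r'): —
step 9 deliver 2→3: 3={foll,b=6,log=r}
step 10 deliver 3→2: —
step 11 deliver 2→0: 0={foll,b=6,log=r}
step 12 deliver 0→2: 2={lead,b=6,log=r}

r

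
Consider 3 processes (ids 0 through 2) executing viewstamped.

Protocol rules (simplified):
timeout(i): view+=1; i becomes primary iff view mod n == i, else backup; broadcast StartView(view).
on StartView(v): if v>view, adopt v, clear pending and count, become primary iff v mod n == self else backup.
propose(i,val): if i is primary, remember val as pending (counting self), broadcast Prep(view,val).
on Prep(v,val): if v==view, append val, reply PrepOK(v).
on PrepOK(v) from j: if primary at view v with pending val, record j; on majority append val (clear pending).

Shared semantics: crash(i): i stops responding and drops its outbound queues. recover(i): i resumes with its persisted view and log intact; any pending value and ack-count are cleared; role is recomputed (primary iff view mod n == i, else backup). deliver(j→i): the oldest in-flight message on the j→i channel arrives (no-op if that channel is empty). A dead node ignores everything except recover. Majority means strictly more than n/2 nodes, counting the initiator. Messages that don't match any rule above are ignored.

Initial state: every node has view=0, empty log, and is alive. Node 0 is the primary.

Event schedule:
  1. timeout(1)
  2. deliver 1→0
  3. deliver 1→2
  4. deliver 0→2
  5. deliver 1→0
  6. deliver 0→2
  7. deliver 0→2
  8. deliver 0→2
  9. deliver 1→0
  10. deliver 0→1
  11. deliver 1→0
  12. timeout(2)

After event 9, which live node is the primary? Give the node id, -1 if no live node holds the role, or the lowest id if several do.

after 1 — timeout(1): n1:prim/v1/[-]
after 2 — deliver 1→0: n0:back/v1/[-]
after 3 — deliver 1→2: n2:back/v1/[-]
after 4 — deliver 0→2: ·
after 5 — deliver 1→0: ·
after 6 — deliver 0→2: ·
after 7 — deliver 0→2: ·
after 8 — deliver 0→2: ·
after 9 — deliver 1→0: ·

1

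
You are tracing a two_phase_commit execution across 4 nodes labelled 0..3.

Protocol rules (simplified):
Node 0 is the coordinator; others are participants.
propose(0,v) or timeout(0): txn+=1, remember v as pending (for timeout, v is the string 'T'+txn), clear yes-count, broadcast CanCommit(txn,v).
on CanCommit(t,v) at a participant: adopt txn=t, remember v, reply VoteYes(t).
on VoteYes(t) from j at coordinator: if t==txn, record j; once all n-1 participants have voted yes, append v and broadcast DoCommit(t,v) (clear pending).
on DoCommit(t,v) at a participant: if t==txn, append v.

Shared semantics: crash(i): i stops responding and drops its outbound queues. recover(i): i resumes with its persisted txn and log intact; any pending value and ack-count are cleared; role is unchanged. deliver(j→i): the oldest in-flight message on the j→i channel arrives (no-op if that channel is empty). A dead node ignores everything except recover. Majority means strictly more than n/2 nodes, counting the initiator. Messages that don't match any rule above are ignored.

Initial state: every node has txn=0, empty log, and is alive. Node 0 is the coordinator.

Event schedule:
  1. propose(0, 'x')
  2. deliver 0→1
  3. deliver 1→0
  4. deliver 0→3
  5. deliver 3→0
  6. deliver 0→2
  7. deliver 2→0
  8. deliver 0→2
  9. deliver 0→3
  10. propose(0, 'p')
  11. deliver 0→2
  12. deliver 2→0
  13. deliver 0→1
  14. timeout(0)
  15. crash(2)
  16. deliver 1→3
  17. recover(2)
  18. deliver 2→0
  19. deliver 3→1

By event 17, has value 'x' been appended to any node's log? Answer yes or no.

yes

e1 propose(0,'x'): 0[coor,t=1,-]
e2 deliver 0→1: 1[part,t=1,-]
e3 deliver 1→0: ·
e4 deliver 0→3: 3[part,t=1,-]
e5 deliver 3→0: ·
e6 deliver 0→2: 2[part,t=1,-]
e7 deliver 2→0: 0[coor,t=1,x]
e8 deliver 0→2: 2[part,t=1,x]
e9 deliver 0→3: 3[part,t=1,x]
e10 propose(0,'p'): 0[coor,t=2,x]
e11 deliver 0→2: 2[part,t=2,x]
e12 deliver 2→0: ·
e13 deliver 0→1: 1[part,t=1,x]
e14 timeout(0): 0[coor,t=3,x]
e15 crash(2): 2[✗part,t=2,x]
e16 deliver 1→3: ·
e17 recover(2): 2[part,t=2,x]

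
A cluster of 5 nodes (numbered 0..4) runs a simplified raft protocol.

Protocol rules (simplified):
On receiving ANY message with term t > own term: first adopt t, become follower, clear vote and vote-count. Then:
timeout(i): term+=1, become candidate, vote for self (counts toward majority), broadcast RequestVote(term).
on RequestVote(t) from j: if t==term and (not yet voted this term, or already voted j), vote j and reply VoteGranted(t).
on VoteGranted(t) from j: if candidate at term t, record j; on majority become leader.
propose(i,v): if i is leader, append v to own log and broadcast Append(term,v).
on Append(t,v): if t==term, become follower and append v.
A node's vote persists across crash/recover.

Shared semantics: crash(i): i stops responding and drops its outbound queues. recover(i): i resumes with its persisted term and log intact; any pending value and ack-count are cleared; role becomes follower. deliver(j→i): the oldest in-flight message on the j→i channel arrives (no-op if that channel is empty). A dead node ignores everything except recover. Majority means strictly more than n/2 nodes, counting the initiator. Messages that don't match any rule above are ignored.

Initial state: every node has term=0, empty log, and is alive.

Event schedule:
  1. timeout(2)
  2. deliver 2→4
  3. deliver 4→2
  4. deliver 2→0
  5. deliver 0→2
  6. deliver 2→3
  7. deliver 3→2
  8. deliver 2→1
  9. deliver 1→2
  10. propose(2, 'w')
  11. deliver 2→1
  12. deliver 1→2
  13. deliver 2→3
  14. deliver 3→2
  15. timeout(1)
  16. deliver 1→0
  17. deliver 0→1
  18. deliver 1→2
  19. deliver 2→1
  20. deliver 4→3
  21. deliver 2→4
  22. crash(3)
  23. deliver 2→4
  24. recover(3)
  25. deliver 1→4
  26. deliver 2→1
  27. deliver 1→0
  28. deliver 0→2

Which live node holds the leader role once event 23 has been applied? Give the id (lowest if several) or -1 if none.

1

e1 timeout(2): 2[cand,t=1,-]
e2 deliver 2→4: 4[foll,t=1,-]
e3 deliver 4→2: ·
e4 deliver 2→0: 0[foll,t=1,-]
e5 deliver 0→2: 2[lead,t=1,-]
e6 deliver 2→3: 3[foll,t=1,-]
e7 deliver 3→2: ·
e8 deliver 2→1: 1[foll,t=1,-]
e9 deliver 1→2: ·
e10 propose(2,'w'): 2[lead,t=1,w]
e11 deliver 2→1: 1[foll,t=1,w]
e12 deliver 1→2: ·
e13 deliver 2→3: 3[foll,t=1,w]
e14 deliver 3→2: ·
e15 timeout(1): 1[cand,t=2,w]
e16 deliver 1→0: 0[foll,t=2,-]
e17 deliver 0→1: ·
e18 deliver 1→2: 2[foll,t=2,w]
e19 deliver 2→1: 1[lead,t=2,w]
e20 deliver 4→3: ·
e21 deliver 2→4: 4[foll,t=1,w]
e22 crash(3): 3[✗foll,t=1,w]
e23 deliver 2→4: ·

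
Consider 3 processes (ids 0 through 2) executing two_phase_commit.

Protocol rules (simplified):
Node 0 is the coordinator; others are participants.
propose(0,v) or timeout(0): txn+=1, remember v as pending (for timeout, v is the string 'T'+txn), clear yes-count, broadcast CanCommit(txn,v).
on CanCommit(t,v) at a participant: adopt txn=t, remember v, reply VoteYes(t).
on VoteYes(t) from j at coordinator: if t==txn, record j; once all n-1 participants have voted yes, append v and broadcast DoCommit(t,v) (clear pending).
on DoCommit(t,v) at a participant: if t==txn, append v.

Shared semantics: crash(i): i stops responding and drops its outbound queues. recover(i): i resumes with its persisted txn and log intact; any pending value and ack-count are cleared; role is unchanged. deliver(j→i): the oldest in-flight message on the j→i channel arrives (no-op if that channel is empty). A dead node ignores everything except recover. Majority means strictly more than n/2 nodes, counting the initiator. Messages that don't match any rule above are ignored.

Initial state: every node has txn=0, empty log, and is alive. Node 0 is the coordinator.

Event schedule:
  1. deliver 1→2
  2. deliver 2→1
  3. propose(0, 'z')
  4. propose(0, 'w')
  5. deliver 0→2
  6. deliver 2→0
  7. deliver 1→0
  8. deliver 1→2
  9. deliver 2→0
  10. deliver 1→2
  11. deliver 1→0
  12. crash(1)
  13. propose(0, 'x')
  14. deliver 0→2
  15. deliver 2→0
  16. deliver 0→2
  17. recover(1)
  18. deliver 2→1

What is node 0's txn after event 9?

2

step 1 deliver 1→2: —
step 2 deliver 2→1: —
step 3 propose(0,'z'): 0={coor,t=1,log=-}
step 4 propose(0,'w'): 0={coor,t=2,log=-}
step 5 deliver 0→2: 2={part,t=1,log=-}
step 6 deliver 2→0: —
step 7 deliver 1→0: —
step 8 deliver 1→2: —
step 9 deliver 2→0: —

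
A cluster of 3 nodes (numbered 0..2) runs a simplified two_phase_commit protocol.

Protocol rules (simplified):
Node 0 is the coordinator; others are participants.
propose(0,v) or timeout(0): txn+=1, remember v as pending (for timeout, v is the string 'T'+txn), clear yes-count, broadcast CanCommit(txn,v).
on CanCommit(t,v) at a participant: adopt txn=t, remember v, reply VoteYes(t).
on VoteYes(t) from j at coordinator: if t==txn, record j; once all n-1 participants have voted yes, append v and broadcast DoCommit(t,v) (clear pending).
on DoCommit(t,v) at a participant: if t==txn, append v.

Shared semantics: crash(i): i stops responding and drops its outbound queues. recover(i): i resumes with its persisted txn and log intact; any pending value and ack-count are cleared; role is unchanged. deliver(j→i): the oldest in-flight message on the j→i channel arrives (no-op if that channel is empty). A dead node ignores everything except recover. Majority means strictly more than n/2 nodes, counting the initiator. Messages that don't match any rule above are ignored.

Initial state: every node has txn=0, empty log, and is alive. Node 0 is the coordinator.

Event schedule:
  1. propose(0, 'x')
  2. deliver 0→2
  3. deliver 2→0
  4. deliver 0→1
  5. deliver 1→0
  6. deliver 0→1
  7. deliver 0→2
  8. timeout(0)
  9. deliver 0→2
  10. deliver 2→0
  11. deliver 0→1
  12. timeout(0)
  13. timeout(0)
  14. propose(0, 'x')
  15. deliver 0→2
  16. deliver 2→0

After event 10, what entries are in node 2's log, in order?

step 1 propose(0,'x'): 0={coor,t=1,log=-}
step 2 deliver 0→2: 2={part,t=1,log=-}
step 3 deliver 2→0: —
step 4 deliver 0→1: 1={part,t=1,log=-}
step 5 deliver 1→0: 0={coor,t=1,log=x}
step 6 deliver 0→1: 1={part,t=1,log=x}
step 7 deliver 0→2: 2={part,t=1,log=x}
step 8 timeout(0): 0={coor,t=2,log=x}
step 9 deliver 0→2: 2={part,t=2,log=x}
step 10 deliver 2→0: —

x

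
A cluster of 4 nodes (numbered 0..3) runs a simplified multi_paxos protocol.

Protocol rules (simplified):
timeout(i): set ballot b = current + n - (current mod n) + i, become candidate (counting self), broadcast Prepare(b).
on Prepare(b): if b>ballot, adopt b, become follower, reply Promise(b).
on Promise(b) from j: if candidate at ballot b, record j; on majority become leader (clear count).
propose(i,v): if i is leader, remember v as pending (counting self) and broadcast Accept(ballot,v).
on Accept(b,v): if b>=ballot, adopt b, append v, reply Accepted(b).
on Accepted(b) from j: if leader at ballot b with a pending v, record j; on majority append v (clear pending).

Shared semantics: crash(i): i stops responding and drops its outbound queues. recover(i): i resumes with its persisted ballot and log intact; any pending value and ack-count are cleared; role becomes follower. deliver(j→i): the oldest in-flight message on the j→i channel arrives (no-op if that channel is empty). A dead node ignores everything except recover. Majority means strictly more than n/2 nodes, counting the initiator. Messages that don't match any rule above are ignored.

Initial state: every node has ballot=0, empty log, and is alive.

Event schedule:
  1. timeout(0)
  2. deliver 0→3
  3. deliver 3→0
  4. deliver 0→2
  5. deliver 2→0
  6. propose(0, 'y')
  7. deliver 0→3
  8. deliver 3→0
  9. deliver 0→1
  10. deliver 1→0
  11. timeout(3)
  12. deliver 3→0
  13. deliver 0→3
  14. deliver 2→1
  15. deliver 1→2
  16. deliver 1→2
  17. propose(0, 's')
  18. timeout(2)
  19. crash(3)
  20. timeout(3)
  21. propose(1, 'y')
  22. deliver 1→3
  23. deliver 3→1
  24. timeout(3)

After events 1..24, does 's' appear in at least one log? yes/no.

1. timeout(0):  <0:cand b4 ->
2. deliver 0→3:  <3:foll b4 ->
3. deliver 3→0:  nop
4. deliver 0→2:  <2:foll b4 ->
5. deliver 2→0:  <0:lead b4 ->
6. propose(0,'y'):  nop
7. deliver 0→3:  <3:foll b4 y>
8. deliver 3→0:  nop
9. deliver 0→1:  <1:foll b4 ->
10. deliver 1→0:  nop
11. timeout(3):  <3:cand b11 y>
12. deliver 3→0:  <0:foll b11 ->
13. deliver 0→3:  nop
14. deliver 2→1:  nop
15. deliver 1→2:  nop
16. deliver 1→2:  nop
17. propose(0,'s'):  nop
18. timeout(2):  <2:cand b10 ->
19. crash(3):  <3:✗cand b11 y>
20. timeout(3):  nop
21. propose(1,'y'):  nop
22. deliver 1→3:  nop
23. deliver 3→1:  nop
24. timeout(3):  nop

no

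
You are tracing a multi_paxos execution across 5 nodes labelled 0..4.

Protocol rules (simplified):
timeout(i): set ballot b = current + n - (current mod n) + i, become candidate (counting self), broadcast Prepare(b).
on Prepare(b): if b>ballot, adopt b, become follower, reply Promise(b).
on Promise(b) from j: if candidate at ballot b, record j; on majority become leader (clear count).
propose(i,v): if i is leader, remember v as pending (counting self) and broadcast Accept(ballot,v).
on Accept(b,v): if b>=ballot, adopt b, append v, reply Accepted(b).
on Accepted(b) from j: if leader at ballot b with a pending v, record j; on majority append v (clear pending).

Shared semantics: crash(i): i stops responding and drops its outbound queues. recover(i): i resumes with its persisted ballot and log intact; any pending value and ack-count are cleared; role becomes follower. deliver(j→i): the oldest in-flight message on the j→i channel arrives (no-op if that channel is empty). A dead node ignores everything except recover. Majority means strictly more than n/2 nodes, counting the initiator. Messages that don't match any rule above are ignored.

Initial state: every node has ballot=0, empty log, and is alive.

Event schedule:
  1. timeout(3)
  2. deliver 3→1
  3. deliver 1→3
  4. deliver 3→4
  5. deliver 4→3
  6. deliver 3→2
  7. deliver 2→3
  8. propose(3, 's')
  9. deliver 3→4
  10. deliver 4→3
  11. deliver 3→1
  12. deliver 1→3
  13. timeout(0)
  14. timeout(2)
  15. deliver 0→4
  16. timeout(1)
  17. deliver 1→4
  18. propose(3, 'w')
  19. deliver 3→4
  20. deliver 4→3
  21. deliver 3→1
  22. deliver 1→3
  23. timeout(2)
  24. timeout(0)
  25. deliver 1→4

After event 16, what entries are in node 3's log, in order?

s

[1] timeout(3) → N3(cand b8 [-])
[2] deliver 3→1 → N1(foll b8 [-])
[3] deliver 1→3 → ∅
[4] deliver 3→4 → N4(foll b8 [-])
[5] deliver 4→3 → N3(lead b8 [-])
[6] deliver 3→2 → N2(foll b8 [-])
[7] deliver 2→3 → ∅
[8] propose(3,'s') → ∅
[9] deliver 3→4 → N4(foll b8 [s])
[10] deliver 4→3 → ∅
[11] deliver 3→1 → N1(foll b8 [s])
[12] deliver 1→3 → N3(lead b8 [s])
[13] timeout(0) → N0(cand b5 [-])
[14] timeout(2) → N2(cand b12 [-])
[15] deliver 0→4 → ∅
[16] timeout(1) → N1(cand b11 [s])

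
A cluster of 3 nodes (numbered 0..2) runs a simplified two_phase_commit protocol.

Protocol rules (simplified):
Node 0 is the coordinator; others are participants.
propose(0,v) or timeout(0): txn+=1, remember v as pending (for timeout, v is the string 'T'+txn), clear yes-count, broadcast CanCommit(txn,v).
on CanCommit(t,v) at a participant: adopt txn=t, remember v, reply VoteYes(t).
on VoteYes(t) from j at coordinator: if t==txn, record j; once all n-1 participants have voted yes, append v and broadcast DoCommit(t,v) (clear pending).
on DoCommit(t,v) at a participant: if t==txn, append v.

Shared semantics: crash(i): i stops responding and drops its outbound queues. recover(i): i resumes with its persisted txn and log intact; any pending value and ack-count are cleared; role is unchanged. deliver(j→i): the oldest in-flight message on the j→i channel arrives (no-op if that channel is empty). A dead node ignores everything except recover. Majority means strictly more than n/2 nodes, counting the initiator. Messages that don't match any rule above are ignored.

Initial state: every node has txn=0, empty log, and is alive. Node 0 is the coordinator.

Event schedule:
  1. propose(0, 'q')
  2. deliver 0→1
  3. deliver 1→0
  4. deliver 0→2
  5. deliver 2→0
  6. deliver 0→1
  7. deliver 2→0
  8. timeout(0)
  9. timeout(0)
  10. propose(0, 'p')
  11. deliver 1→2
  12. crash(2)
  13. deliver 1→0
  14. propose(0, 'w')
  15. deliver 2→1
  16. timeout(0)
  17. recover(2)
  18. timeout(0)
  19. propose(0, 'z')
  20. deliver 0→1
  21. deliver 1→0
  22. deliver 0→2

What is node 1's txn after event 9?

[1] propose(0,'q') → N0(coor t1 [-])
[2] deliver 0→1 → N1(part t1 [-])
[3] deliver 1→0 → ∅
[4] deliver 0→2 → N2(part t1 [-])
[5] deliver 2→0 → N0(coor t1 [q])
[6] deliver 0→1 → N1(part t1 [q])
[7] deliver 2→0 → ∅
[8] timeout(0) → N0(coor t2 [q])
[9] timeout(0) → N0(coor t3 [q])

1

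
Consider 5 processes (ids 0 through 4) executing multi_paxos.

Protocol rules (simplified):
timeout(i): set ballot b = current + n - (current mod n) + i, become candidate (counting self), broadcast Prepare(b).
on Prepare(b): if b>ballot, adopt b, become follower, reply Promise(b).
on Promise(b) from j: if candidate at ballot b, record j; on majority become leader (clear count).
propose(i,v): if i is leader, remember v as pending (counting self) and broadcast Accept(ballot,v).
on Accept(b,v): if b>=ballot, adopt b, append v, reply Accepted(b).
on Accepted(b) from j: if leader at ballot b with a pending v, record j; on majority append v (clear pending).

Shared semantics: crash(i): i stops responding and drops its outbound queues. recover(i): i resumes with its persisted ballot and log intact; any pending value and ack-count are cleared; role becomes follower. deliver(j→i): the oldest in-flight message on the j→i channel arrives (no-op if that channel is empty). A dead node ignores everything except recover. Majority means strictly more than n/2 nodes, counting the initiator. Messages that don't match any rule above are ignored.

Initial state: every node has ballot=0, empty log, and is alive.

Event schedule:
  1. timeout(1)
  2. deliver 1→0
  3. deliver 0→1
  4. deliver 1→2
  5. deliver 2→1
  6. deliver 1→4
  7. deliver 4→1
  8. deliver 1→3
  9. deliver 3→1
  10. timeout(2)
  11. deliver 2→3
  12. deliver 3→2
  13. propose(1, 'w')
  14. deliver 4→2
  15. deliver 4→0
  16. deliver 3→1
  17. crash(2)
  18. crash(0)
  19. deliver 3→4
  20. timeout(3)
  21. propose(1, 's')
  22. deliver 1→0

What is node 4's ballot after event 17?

6

after 1 — timeout(1): n1:cand/b6/[-]
after 2 — deliver 1→0: n0:foll/b6/[-]
after 3 — deliver 0→1: ·
after 4 — deliver 1→2: n2:foll/b6/[-]
after 5 — deliver 2→1: n1:lead/b6/[-]
after 6 — deliver 1→4: n4:foll/b6/[-]
after 7 — deliver 4→1: ·
after 8 — deliver 1→3: n3:foll/b6/[-]
after 9 — deliver 3→1: ·
after 10 — timeout(2): n2:cand/b12/[-]
after 11 — deliver 2→3: n3:foll/b12/[-]
after 12 — deliver 3→2: ·
after 13 — propose(1,'w'): ·
after 14 — deliver 4→2: ·
after 15 — deliver 4→0: ·
after 16 — deliver 3→1: ·
after 17 — crash(2): n2:✗cand/b12/[-]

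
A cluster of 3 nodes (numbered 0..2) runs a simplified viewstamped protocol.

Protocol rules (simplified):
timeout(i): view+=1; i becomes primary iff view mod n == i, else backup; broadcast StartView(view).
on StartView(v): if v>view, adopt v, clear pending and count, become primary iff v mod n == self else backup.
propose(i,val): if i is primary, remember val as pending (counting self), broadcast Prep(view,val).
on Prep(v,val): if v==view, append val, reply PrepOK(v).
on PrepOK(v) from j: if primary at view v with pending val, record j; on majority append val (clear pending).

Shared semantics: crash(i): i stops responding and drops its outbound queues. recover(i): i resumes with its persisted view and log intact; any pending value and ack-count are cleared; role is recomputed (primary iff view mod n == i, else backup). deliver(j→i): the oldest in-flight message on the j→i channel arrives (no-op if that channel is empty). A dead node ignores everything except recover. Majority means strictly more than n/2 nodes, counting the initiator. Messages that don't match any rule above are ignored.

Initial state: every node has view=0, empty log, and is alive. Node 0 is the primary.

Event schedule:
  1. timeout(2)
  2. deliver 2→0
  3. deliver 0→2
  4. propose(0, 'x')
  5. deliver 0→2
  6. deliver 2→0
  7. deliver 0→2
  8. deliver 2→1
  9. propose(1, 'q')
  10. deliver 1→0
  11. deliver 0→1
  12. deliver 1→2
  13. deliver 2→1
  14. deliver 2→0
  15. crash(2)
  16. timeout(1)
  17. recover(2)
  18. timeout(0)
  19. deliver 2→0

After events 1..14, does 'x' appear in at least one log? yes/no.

after 1 — timeout(2): n2:back/v1/[-]
after 2 — deliver 2→0: n0:back/v1/[-]
after 3 — deliver 0→2: ·
after 4 — propose(0,'x'): ·
after 5 — deliver 0→2: ·
after 6 — deliver 2→0: ·
after 7 — deliver 0→2: ·
after 8 — deliver 2→1: n1:prim/v1/[-]
after 9 — propose(1,'q'): ·
after 10 — deliver 1→0: n0:back/v1/[q]
after 11 — deliver 0→1: n1:prim/v1/[q]
after 12 — deliver 1→2: n2:back/v1/[q]
after 13 — deliver 2→1: ·
after 14 — deliver 2→0: ·

no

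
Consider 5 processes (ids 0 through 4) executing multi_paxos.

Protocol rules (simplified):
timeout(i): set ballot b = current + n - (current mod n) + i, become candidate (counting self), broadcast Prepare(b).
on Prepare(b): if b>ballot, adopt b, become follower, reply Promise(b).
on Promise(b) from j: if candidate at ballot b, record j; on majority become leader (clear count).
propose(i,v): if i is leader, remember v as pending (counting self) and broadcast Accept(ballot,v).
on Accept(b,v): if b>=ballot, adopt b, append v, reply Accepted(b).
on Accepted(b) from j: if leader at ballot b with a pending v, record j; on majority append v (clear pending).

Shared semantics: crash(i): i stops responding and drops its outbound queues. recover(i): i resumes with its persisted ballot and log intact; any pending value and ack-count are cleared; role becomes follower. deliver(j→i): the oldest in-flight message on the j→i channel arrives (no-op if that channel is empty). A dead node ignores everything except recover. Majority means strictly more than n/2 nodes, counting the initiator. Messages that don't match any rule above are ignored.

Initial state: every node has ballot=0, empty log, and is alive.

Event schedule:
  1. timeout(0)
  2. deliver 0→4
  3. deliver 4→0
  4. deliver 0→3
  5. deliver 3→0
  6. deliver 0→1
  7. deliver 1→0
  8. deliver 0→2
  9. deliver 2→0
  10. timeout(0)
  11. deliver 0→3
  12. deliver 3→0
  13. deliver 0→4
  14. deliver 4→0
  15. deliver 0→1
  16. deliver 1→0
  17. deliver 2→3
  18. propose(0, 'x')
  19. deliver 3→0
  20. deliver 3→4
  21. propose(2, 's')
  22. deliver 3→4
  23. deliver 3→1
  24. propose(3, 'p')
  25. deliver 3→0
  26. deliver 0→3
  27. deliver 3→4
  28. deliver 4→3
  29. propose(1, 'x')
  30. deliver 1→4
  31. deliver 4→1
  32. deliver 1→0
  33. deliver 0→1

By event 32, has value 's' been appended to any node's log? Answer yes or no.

[1] timeout(0) → N0(cand b5 [-])
[2] deliver 0→4 → N4(foll b5 [-])
[3] deliver 4→0 → ∅
[4] deliver 0→3 → N3(foll b5 [-])
[5] deliver 3→0 → N0(lead b5 [-])
[6] deliver 0→1 → N1(foll b5 [-])
[7] deliver 1→0 → ∅
[8] deliver 0→2 → N2(foll b5 [-])
[9] deliver 2→0 → ∅
[10] timeout(0) → N0(cand b10 [-])
[11] deliver 0→3 → N3(foll b10 [-])
[12] deliver 3→0 → ∅
[13] deliver 0→4 → N4(foll b10 [-])
[14] deliver 4→0 → N0(lead b10 [-])
[15] deliver 0→1 → N1(foll b10 [-])
[16] deliver 1→0 → ∅
[17] deliver 2→3 → ∅
[18] propose(0,'x') → ∅
[19] deliver 3→0 → ∅
[20] deliver 3→4 → ∅
[21] propose(2,'s') → ∅
[22] deliver 3→4 → ∅
[23] deliver 3→1 → ∅
[24] propose(3,'p') → ∅
[25] deliver 3→0 → ∅
[26] deliver 0→3 → N3(foll b10 [x])
[27] deliver 3→4 → ∅
[28] deliver 4→3 → ∅
[29] propose(1,'x') → ∅
[30] deliver 1→4 → ∅
[31] deliver 4→1 → ∅
[32] deliver 1→0 → ∅

no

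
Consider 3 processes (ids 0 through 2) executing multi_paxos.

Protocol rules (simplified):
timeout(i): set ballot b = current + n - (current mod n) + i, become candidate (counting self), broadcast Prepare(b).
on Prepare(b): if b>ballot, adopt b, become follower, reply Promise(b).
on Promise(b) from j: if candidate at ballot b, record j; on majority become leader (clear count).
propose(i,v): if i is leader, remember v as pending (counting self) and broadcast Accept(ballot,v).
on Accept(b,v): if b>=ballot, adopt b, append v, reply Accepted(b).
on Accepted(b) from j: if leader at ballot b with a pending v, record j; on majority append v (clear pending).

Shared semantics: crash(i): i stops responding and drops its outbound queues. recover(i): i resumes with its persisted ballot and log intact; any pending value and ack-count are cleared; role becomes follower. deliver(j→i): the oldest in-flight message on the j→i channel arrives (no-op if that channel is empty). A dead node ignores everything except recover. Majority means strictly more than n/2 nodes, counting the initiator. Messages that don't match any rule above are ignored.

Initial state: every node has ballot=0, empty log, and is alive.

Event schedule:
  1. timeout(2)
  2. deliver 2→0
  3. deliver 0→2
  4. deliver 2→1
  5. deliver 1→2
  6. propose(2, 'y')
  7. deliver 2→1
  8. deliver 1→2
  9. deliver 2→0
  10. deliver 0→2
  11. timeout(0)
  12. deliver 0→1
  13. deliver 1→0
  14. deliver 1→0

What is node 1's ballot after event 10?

[1] timeout(2) → N2(cand b5 [-])
[2] deliver 2→0 → N0(foll b5 [-])
[3] deliver 0→2 → N2(lead b5 [-])
[4] deliver 2→1 → N1(foll b5 [-])
[5] deliver 1→2 → ∅
[6] propose(2,'y') → ∅
[7] deliver 2→1 → N1(foll b5 [y])
[8] deliver 1→2 → N2(lead b5 [y])
[9] deliver 2→0 → N0(foll b5 [y])
[10] deliver 0→2 → ∅

5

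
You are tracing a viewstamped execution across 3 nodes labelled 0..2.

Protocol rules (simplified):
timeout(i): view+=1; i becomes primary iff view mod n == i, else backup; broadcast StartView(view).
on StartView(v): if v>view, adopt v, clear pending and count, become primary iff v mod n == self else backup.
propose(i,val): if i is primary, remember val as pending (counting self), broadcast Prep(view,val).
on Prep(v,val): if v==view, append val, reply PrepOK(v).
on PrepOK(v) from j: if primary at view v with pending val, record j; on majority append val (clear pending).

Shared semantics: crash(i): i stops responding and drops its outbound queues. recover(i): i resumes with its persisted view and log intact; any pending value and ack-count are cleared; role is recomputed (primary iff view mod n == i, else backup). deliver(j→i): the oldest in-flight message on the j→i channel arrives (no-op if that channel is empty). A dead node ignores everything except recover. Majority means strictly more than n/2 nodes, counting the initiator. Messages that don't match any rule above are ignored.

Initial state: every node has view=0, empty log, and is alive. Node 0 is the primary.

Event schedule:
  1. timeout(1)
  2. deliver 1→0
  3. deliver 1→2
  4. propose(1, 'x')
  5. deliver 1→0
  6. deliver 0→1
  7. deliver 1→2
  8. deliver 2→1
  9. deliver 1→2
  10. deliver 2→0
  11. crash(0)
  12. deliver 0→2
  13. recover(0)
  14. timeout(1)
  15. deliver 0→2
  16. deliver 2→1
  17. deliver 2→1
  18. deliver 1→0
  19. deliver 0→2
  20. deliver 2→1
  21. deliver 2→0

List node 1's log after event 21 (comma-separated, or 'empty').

x

step 1 timeout(1): 1={prim,v=1,log=-}
step 2 deliver 1→0: 0={back,v=1,log=-}
step 3 deliver 1→2: 2={back,v=1,log=-}
step 4 propose(1,'x'): —
step 5 deliver 1→0: 0={back,v=1,log=x}
step 6 deliver 0→1: 1={prim,v=1,log=x}
step 7 deliver 1→2: 2={back,v=1,log=x}
step 8 deliver 2→1: —
step 9 deliver 1→2: —
step 10 deliver 2→0: —
step 11 crash(0): 0={✗back,v=1,log=x}
step 12 deliver 0→2: —
step 13 recover(0): 0={back,v=1,log=x}
step 14 timeout(1): 1={back,v=2,log=x}
step 15 deliver 0→2: —
step 16 deliver 2→1: —
step 17 deliver 2→1: —
step 18 deliver 1→0: 0={back,v=2,log=x}
step 19 deliver 0→2: —
step 20 deliver 2→1: —
step 21 deliver 2→0: —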